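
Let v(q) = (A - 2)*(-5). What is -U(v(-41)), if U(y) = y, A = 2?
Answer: 0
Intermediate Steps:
v(q) = 0 (v(q) = (2 - 2)*(-5) = 0*(-5) = 0)
-U(v(-41)) = -1*0 = 0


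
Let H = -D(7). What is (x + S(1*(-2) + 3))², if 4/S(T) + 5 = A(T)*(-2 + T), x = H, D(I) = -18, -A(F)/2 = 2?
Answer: 196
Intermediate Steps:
A(F) = -4 (A(F) = -2*2 = -4)
H = 18 (H = -1*(-18) = 18)
x = 18
S(T) = 4/(3 - 4*T) (S(T) = 4/(-5 - 4*(-2 + T)) = 4/(-5 + (8 - 4*T)) = 4/(3 - 4*T))
(x + S(1*(-2) + 3))² = (18 + 4/(3 - 4*(1*(-2) + 3)))² = (18 + 4/(3 - 4*(-2 + 3)))² = (18 + 4/(3 - 4*1))² = (18 + 4/(3 - 4))² = (18 + 4/(-1))² = (18 + 4*(-1))² = (18 - 4)² = 14² = 196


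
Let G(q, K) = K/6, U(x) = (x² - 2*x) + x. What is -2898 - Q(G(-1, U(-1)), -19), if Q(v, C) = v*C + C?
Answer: -8618/3 ≈ -2872.7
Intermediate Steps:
U(x) = x² - x
G(q, K) = K/6 (G(q, K) = K*(⅙) = K/6)
Q(v, C) = C + C*v (Q(v, C) = C*v + C = C + C*v)
-2898 - Q(G(-1, U(-1)), -19) = -2898 - (-19)*(1 + (-(-1 - 1))/6) = -2898 - (-19)*(1 + (-1*(-2))/6) = -2898 - (-19)*(1 + (⅙)*2) = -2898 - (-19)*(1 + ⅓) = -2898 - (-19)*4/3 = -2898 - 1*(-76/3) = -2898 + 76/3 = -8618/3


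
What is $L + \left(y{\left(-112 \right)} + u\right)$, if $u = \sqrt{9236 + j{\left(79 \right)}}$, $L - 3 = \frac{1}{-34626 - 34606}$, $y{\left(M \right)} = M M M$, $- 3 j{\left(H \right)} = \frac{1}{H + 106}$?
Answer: $- \frac{97265767601}{69232} + \frac{\sqrt{2844918345}}{555} \approx -1.4048 \cdot 10^{6}$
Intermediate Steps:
$j{\left(H \right)} = - \frac{1}{3 \left(106 + H\right)}$ ($j{\left(H \right)} = - \frac{1}{3 \left(H + 106\right)} = - \frac{1}{3 \left(106 + H\right)}$)
$y{\left(M \right)} = M^{3}$ ($y{\left(M \right)} = M^{2} M = M^{3}$)
$L = \frac{207695}{69232}$ ($L = 3 + \frac{1}{-34626 - 34606} = 3 + \frac{1}{-69232} = 3 - \frac{1}{69232} = \frac{207695}{69232} \approx 3.0$)
$u = \frac{\sqrt{2844918345}}{555}$ ($u = \sqrt{9236 - \frac{1}{318 + 3 \cdot 79}} = \sqrt{9236 - \frac{1}{318 + 237}} = \sqrt{9236 - \frac{1}{555}} = \sqrt{\frac{5125979}{555}} = \frac{\sqrt{2844918345}}{555} \approx 96.104$)
$L + \left(y{\left(-112 \right)} + u\right) = \frac{207695}{69232} + \left(\left(-112\right)^{3} + \frac{\sqrt{2844918345}}{555}\right) = \frac{207695}{69232} - \left(1404928 - \frac{\sqrt{2844918345}}{555}\right) = - \frac{97265767601}{69232} + \frac{\sqrt{2844918345}}{555}$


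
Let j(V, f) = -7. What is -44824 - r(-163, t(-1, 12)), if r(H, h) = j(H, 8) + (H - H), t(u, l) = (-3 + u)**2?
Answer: -44817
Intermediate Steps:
r(H, h) = -7 (r(H, h) = -7 + (H - H) = -7 + 0 = -7)
-44824 - r(-163, t(-1, 12)) = -44824 - 1*(-7) = -44824 + 7 = -44817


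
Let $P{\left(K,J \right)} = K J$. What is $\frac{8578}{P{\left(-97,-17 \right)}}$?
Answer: $\frac{8578}{1649} \approx 5.2019$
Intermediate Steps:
$P{\left(K,J \right)} = J K$
$\frac{8578}{P{\left(-97,-17 \right)}} = \frac{8578}{\left(-17\right) \left(-97\right)} = \frac{8578}{1649}$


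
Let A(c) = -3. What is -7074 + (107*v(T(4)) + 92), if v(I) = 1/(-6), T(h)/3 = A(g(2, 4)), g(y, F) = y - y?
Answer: -41999/6 ≈ -6999.8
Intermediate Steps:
g(y, F) = 0
T(h) = -9 (T(h) = 3*(-3) = -9)
v(I) = -1/6
-7074 + (107*v(T(4)) + 92) = -7074 + (107*(-1/6) + 92) = -7074 + (-107/6 + 92) = -7074 + 445/6 = -41999/6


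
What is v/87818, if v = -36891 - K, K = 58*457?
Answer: -63397/87818 ≈ -0.72191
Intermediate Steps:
K = 26506
v = -63397 (v = -36891 - 1*26506 = -36891 - 26506 = -63397)
v/87818 = -63397/87818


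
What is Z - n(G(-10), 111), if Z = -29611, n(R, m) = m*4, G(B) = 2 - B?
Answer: -30055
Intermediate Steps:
n(R, m) = 4*m
Z - n(G(-10), 111) = -29611 - 4*111 = -29611 - 1*444 = -29611 - 444 = -30055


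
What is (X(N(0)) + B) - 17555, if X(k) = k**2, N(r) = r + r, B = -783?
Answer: -18338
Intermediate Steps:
N(r) = 2*r
(X(N(0)) + B) - 17555 = ((2*0)**2 - 783) - 17555 = (0**2 - 783) - 17555 = (0 - 783) - 17555 = -783 - 17555 = -18338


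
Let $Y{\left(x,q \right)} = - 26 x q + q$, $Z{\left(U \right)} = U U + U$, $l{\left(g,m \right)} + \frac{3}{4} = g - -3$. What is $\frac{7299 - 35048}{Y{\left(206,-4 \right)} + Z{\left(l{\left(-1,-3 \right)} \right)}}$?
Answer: $- \frac{443984}{342765} \approx -1.2953$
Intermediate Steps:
$l{\left(g,m \right)} = \frac{9}{4} + g$ ($l{\left(g,m \right)} = - \frac{3}{4} + \left(g - -3\right) = - \frac{3}{4} + \left(g + 3\right) = - \frac{3}{4} + \left(3 + g\right) = \frac{9}{4} + g$)
$Z{\left(U \right)} = U + U^{2}$ ($Z{\left(U \right)} = U^{2} + U = U + U^{2}$)
$Y{\left(x,q \right)} = q - 26 q x$ ($Y{\left(x,q \right)} = - 26 q x + q = q - 26 q x$)
$\frac{7299 - 35048}{Y{\left(206,-4 \right)} + Z{\left(l{\left(-1,-3 \right)} \right)}} = \frac{7299 - 35048}{- 4 \left(1 - 5356\right) + \left(\frac{9}{4} - 1\right) \left(1 + \left(\frac{9}{4} - 1\right)\right)} = - \frac{27749}{- 4 \left(1 - 5356\right) + \frac{5 \left(1 + \frac{5}{4}\right)}{4}} = - \frac{27749}{\left(-4\right) \left(-5355\right) + \frac{5}{4} \cdot \frac{9}{4}} = - \frac{27749}{21420 + \frac{45}{16}} = - \frac{27749}{\frac{342765}{16}} = \left(-27749\right) \frac{16}{342765} = - \frac{443984}{342765}$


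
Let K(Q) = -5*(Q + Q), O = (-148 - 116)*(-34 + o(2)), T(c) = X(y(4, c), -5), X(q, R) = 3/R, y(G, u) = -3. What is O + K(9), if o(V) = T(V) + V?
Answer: 42582/5 ≈ 8516.4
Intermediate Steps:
T(c) = -3/5 (T(c) = 3/(-5) = 3*(-1/5) = -3/5)
o(V) = -3/5 + V
O = 43032/5 (O = (-148 - 116)*(-34 + (-3/5 + 2)) = -264*(-34 + 7/5) = -264*(-163/5) = 43032/5 ≈ 8606.4)
K(Q) = -10*Q
O + K(9) = 43032/5 - 10*9 = 43032/5 - 90 = 42582/5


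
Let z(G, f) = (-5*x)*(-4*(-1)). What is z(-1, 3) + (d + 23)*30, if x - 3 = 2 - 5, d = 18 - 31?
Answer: 300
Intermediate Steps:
d = -13
x = 0 (x = 3 + (2 - 5) = 3 - 3 = 0)
z(G, f) = 0 (z(G, f) = (-5*0)*(-4*(-1)) = 0*4 = 0)
z(-1, 3) + (d + 23)*30 = 0 + (-13 + 23)*30 = 0 + 10*30 = 0 + 300 = 300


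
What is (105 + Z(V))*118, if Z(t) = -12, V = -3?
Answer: 10974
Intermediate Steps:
(105 + Z(V))*118 = (105 - 12)*118 = 93*118 = 10974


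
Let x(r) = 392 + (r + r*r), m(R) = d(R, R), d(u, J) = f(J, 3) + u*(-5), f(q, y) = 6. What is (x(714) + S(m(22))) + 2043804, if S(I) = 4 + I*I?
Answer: 2565526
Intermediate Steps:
d(u, J) = 6 - 5*u (d(u, J) = 6 + u*(-5) = 6 - 5*u)
m(R) = 6 - 5*R
S(I) = 4 + I²
x(r) = 392 + r + r² (x(r) = 392 + (r + r²) = 392 + r + r²)
(x(714) + S(m(22))) + 2043804 = ((392 + 714 + 714²) + (4 + (6 - 5*22)²)) + 2043804 = ((392 + 714 + 509796) + (4 + (6 - 110)²)) + 2043804 = (510902 + (4 + (-104)²)) + 2043804 = (510902 + (4 + 10816)) + 2043804 = (510902 + 10820) + 2043804 = 521722 + 2043804 = 2565526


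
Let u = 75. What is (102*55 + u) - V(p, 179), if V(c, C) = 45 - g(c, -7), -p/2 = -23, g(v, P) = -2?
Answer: 5638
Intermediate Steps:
p = 46 (p = -2*(-23) = 46)
V(c, C) = 47 (V(c, C) = 45 - 1*(-2) = 45 + 2 = 47)
(102*55 + u) - V(p, 179) = (102*55 + 75) - 1*47 = (5610 + 75) - 47 = 5685 - 47 = 5638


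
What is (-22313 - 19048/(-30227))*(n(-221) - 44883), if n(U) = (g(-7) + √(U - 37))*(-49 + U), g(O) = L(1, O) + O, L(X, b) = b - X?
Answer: 27539245310499/30227 + 182097720810*I*√258/30227 ≈ 9.1108e+8 + 9.6765e+7*I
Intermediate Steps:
g(O) = -1 + 2*O (g(O) = (O - 1*1) + O = (O - 1) + O = (-1 + O) + O = -1 + 2*O)
n(U) = (-49 + U)*(-15 + √(-37 + U)) (n(U) = ((-1 + 2*(-7)) + √(U - 37))*(-49 + U) = ((-1 - 14) + √(-37 + U))*(-49 + U) = (-15 + √(-37 + U))*(-49 + U) = (-49 + U)*(-15 + √(-37 + U)))
(-22313 - 19048/(-30227))*(n(-221) - 44883) = (-22313 - 19048/(-30227))*((735 - 49*√(-37 - 221) - 15*(-221) - 221*√(-37 - 221)) - 44883) = (-22313 - 19048*(-1/30227))*((735 - 49*I*√258 + 3315 - 221*I*√258) - 44883) = (-22313 + 19048/30227)*((735 - 49*I*√258 + 3315 - 221*I*√258) - 44883) = -674436003*((735 - 49*I*√258 + 3315 - 221*I*√258) - 44883)/30227 = -674436003*((4050 - 270*I*√258) - 44883)/30227 = -674436003*(-40833 - 270*I*√258)/30227 = 27539245310499/30227 + 182097720810*I*√258/30227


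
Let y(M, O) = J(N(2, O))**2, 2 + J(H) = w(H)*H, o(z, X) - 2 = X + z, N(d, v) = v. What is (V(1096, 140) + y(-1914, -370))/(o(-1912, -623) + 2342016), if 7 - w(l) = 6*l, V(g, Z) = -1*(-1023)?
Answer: 678962817087/2339483 ≈ 2.9022e+5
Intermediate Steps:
V(g, Z) = 1023
o(z, X) = 2 + X + z (o(z, X) = 2 + (X + z) = 2 + X + z)
w(l) = 7 - 6*l
J(H) = -2 + H*(7 - 6*H) (J(H) = -2 + (7 - 6*H)*H = -2 + H*(7 - 6*H))
y(M, O) = (-2 - O*(-7 + 6*O))**2
(V(1096, 140) + y(-1914, -370))/(o(-1912, -623) + 2342016) = (1023 + (2 - 370*(-7 + 6*(-370)))**2)/((2 - 623 - 1912) + 2342016) = (1023 + (2 - 370*(-7 - 2220))**2)/(-2533 + 2342016) = (1023 + (2 - 370*(-2227))**2)/2339483 = (1023 + (2 + 823990)**2)*(1/2339483) = (1023 + 823992**2)*(1/2339483) = (1023 + 678962816064)*(1/2339483) = 678962817087*(1/2339483) = 678962817087/2339483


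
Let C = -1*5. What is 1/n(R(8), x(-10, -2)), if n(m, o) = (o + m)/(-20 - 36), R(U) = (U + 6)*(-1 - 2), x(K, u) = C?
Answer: 56/47 ≈ 1.1915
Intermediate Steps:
C = -5
x(K, u) = -5
R(U) = -18 - 3*U (R(U) = (6 + U)*(-3) = -18 - 3*U)
n(m, o) = -m/56 - o/56 (n(m, o) = (m + o)/(-56) = (m + o)*(-1/56) = -m/56 - o/56)
1/n(R(8), x(-10, -2)) = 1/(-(-18 - 3*8)/56 - 1/56*(-5)) = 1/(-(-18 - 24)/56 + 5/56) = 1/(-1/56*(-42) + 5/56) = 1/(3/4 + 5/56) = 1/(47/56) = 56/47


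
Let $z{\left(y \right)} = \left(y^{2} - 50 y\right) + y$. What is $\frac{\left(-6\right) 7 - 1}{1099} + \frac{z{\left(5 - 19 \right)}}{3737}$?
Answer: $\frac{808627}{4106963} \approx 0.19689$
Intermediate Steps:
$z{\left(y \right)} = y^{2} - 49 y$
$\frac{\left(-6\right) 7 - 1}{1099} + \frac{z{\left(5 - 19 \right)}}{3737} = \frac{\left(-6\right) 7 - 1}{1099} + \frac{\left(5 - 19\right) \left(-49 + \left(5 - 19\right)\right)}{3737} = \left(-42 - 1\right) \frac{1}{1099} + - 14 \left(-49 - 14\right) \frac{1}{3737} = \left(-43\right) \frac{1}{1099} + \left(-14\right) \left(-63\right) \frac{1}{3737} = - \frac{43}{1099} + 882 \cdot \frac{1}{3737} = - \frac{43}{1099} + \frac{882}{3737} = \frac{808627}{4106963}$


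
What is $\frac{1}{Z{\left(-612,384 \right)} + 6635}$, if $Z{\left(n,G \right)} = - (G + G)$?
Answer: $\frac{1}{5867} \approx 0.00017044$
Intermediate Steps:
$Z{\left(n,G \right)} = - 2 G$
$\frac{1}{Z{\left(-612,384 \right)} + 6635} = \frac{1}{\left(-2\right) 384 + 6635} = \frac{1}{-768 + 6635} = \frac{1}{5867}$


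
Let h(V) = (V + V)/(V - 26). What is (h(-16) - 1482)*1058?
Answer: -32910148/21 ≈ -1.5672e+6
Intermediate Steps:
h(V) = 2*V/(-26 + V) (h(V) = (2*V)/(-26 + V) = 2*V/(-26 + V))
(h(-16) - 1482)*1058 = (2*(-16)/(-26 - 16) - 1482)*1058 = (2*(-16)/(-42) - 1482)*1058 = (2*(-16)*(-1/42) - 1482)*1058 = (16/21 - 1482)*1058 = -31106/21*1058 = -32910148/21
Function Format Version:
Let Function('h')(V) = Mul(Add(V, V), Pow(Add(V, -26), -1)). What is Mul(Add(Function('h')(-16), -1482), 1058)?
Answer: Rational(-32910148, 21) ≈ -1.5672e+6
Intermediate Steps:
Function('h')(V) = Mul(2, V, Pow(Add(-26, V), -1)) (Function('h')(V) = Mul(Mul(2, V), Pow(Add(-26, V), -1)) = Mul(2, V, Pow(Add(-26, V), -1)))
Mul(Add(Function('h')(-16), -1482), 1058) = Mul(Add(Mul(2, -16, Pow(Add(-26, -16), -1)), -1482), 1058) = Mul(Add(Mul(2, -16, Pow(-42, -1)), -1482), 1058) = Mul(Add(Mul(2, -16, Rational(-1, 42)), -1482), 1058) = Mul(Add(Rational(16, 21), -1482), 1058) = Mul(Rational(-31106, 21), 1058) = Rational(-32910148, 21)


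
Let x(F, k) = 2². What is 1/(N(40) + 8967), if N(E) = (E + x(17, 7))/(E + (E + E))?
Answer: 30/269021 ≈ 0.00011152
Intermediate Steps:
x(F, k) = 4
N(E) = (4 + E)/(3*E) (N(E) = (E + 4)/(E + (E + E)) = (4 + E)/(E + 2*E) = (4 + E)/((3*E)) = (4 + E)*(1/(3*E)) = (4 + E)/(3*E))
1/(N(40) + 8967) = 1/((⅓)*(4 + 40)/40 + 8967) = 1/((⅓)*(1/40)*44 + 8967) = 1/(11/30 + 8967) = 1/(269021/30) = 30/269021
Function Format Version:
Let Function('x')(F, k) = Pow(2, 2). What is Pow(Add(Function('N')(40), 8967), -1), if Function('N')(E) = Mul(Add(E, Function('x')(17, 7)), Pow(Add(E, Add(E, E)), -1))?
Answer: Rational(30, 269021) ≈ 0.00011152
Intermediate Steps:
Function('x')(F, k) = 4
Function('N')(E) = Mul(Rational(1, 3), Pow(E, -1), Add(4, E)) (Function('N')(E) = Mul(Add(E, 4), Pow(Add(E, Add(E, E)), -1)) = Mul(Add(4, E), Pow(Add(E, Mul(2, E)), -1)) = Mul(Add(4, E), Pow(Mul(3, E), -1)) = Mul(Add(4, E), Mul(Rational(1, 3), Pow(E, -1))) = Mul(Rational(1, 3), Pow(E, -1), Add(4, E)))
Pow(Add(Function('N')(40), 8967), -1) = Pow(Add(Mul(Rational(1, 3), Pow(40, -1), Add(4, 40)), 8967), -1) = Pow(Add(Mul(Rational(1, 3), Rational(1, 40), 44), 8967), -1) = Pow(Add(Rational(11, 30), 8967), -1) = Pow(Rational(269021, 30), -1) = Rational(30, 269021)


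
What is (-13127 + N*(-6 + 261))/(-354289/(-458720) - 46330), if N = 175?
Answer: -14448762560/21252143311 ≈ -0.67987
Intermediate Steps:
(-13127 + N*(-6 + 261))/(-354289/(-458720) - 46330) = (-13127 + 175*(-6 + 261))/(-354289/(-458720) - 46330) = (-13127 + 175*255)/(-354289*(-1/458720) - 46330) = (-13127 + 44625)/(354289/458720 - 46330) = 31498/(-21252143311/458720) = 31498*(-458720/21252143311) = -14448762560/21252143311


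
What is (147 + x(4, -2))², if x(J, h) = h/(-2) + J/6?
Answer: 198916/9 ≈ 22102.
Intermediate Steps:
x(J, h) = -h/2 + J/6 (x(J, h) = h*(-½) + J*(⅙) = -h/2 + J/6)
(147 + x(4, -2))² = (147 + (-½*(-2) + (⅙)*4))² = (147 + (1 + ⅔))² = (147 + 5/3)² = (446/3)² = 198916/9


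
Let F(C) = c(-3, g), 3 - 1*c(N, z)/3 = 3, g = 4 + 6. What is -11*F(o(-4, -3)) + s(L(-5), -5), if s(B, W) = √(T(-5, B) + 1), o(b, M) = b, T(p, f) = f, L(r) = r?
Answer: 2*I ≈ 2.0*I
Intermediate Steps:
g = 10
c(N, z) = 0 (c(N, z) = 9 - 3*3 = 9 - 9 = 0)
F(C) = 0
s(B, W) = √(1 + B) (s(B, W) = √(B + 1) = √(1 + B))
-11*F(o(-4, -3)) + s(L(-5), -5) = -11*0 + √(1 - 5) = 0 + √(-4) = 0 + 2*I = 2*I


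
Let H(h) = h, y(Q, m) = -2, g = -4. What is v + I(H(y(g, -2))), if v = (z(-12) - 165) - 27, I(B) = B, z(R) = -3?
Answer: -197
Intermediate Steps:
v = -195 (v = (-3 - 165) - 27 = -168 - 27 = -195)
v + I(H(y(g, -2))) = -195 - 2 = -197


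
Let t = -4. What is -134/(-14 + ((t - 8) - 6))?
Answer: 67/16 ≈ 4.1875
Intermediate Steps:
-134/(-14 + ((t - 8) - 6)) = -134/(-14 + ((-4 - 8) - 6)) = -134/(-14 + (-12 - 6)) = -134/(-14 - 18) = -134/(-32) = -134*(-1/32) = 67/16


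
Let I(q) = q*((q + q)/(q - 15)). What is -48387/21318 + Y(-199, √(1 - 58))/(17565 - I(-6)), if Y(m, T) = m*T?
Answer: -16129/7106 - 1393*I*√57/122979 ≈ -2.2698 - 0.085518*I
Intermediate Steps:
I(q) = 2*q²/(-15 + q) (I(q) = q*((2*q)/(-15 + q)) = q*(2*q/(-15 + q)) = 2*q²/(-15 + q))
Y(m, T) = T*m
-48387/21318 + Y(-199, √(1 - 58))/(17565 - I(-6)) = -48387/21318 + (√(1 - 58)*(-199))/(17565 - 2*(-6)²/(-15 - 6)) = -48387*1/21318 + (√(-57)*(-199))/(17565 - 2*36/(-21)) = -16129/7106 + ((I*√57)*(-199))/(17565 - 2*36*(-1)/21) = -16129/7106 + (-199*I*√57)/(17565 - 1*(-24/7)) = -16129/7106 + (-199*I*√57)/(17565 + 24/7) = -16129/7106 + (-199*I*√57)/(122979/7) = -16129/7106 - 199*I*√57*(7/122979) = -16129/7106 - 1393*I*√57/122979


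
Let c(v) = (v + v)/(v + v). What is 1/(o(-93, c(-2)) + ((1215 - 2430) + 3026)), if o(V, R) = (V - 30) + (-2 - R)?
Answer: 1/1685 ≈ 0.00059347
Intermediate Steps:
c(v) = 1 (c(v) = (2*v)/((2*v)) = (2*v)*(1/(2*v)) = 1)
o(V, R) = -32 + V - R (o(V, R) = (-30 + V) + (-2 - R) = -32 + V - R)
1/(o(-93, c(-2)) + ((1215 - 2430) + 3026)) = 1/((-32 - 93 - 1*1) + ((1215 - 2430) + 3026)) = 1/((-32 - 93 - 1) + (-1215 + 3026)) = 1/(-126 + 1811) = 1/1685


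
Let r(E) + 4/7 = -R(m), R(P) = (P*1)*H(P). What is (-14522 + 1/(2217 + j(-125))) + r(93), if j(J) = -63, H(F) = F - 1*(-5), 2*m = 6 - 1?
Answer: -438508075/30156 ≈ -14541.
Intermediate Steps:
m = 5/2 (m = (6 - 1)/2 = (½)*5 = 5/2 ≈ 2.5000)
H(F) = 5 + F (H(F) = F + 5 = 5 + F)
R(P) = P*(5 + P) (R(P) = (P*1)*(5 + P) = P*(5 + P))
r(E) = -541/28 (r(E) = -4/7 - 5*(5 + 5/2)/2 = -4/7 - 5*15/(2*2) = -4/7 - 1*75/4 = -4/7 - 75/4 = -541/28)
(-14522 + 1/(2217 + j(-125))) + r(93) = (-14522 + 1/(2217 - 63)) - 541/28 = (-14522 + 1/2154) - 541/28 = -31280387/2154 - 541/28 = -438508075/30156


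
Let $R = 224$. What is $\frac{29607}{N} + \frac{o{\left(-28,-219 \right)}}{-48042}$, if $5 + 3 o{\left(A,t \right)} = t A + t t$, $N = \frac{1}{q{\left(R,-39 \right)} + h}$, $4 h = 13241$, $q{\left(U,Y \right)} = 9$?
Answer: $\frac{28327398704581}{288252} \approx 9.8273 \cdot 10^{7}$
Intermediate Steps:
$h = \frac{13241}{4}$ ($h = \frac{1}{4} \cdot 13241 = \frac{13241}{4} \approx 3310.3$)
$N = \frac{4}{13277}$ ($N = \frac{1}{9 + \frac{13241}{4}} = \frac{1}{\frac{13277}{4}} = \frac{4}{13277} \approx 0.00030127$)
$o{\left(A,t \right)} = - \frac{5}{3} + \frac{t^{2}}{3} + \frac{A t}{3}$ ($o{\left(A,t \right)} = - \frac{5}{3} + \frac{t A + t t}{3} = - \frac{5}{3} + \frac{A t + t^{2}}{3} = - \frac{5}{3} + \frac{t^{2} + A t}{3} = - \frac{5}{3} + \left(\frac{t^{2}}{3} + \frac{A t}{3}\right) = - \frac{5}{3} + \frac{t^{2}}{3} + \frac{A t}{3}$)
$\frac{29607}{N} + \frac{o{\left(-28,-219 \right)}}{-48042} = \frac{29607}{\frac{4}{13277}} + \frac{- \frac{5}{3} + \frac{\left(-219\right)^{2}}{3} + \frac{1}{3} \left(-28\right) \left(-219\right)}{-48042} = 29607 \cdot \frac{13277}{4} + \left(- \frac{5}{3} + \frac{1}{3} \cdot 47961 + 2044\right) \left(- \frac{1}{48042}\right) = \frac{393092139}{4} + \left(- \frac{5}{3} + 15987 + 2044\right) \left(- \frac{1}{48042}\right) = \frac{393092139}{4} + \frac{54088}{3} \left(- \frac{1}{48042}\right) = \frac{393092139}{4} - \frac{27044}{72063} = \frac{28327398704581}{288252}$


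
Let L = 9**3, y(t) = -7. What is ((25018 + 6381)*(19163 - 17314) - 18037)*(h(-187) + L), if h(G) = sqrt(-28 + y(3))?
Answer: 42310222506 + 58038714*I*sqrt(35) ≈ 4.231e+10 + 3.4336e+8*I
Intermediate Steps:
h(G) = I*sqrt(35) (h(G) = sqrt(-28 - 7) = sqrt(-35) = I*sqrt(35))
L = 729
((25018 + 6381)*(19163 - 17314) - 18037)*(h(-187) + L) = ((25018 + 6381)*(19163 - 17314) - 18037)*(I*sqrt(35) + 729) = (31399*1849 - 18037)*(729 + I*sqrt(35)) = (58056751 - 18037)*(729 + I*sqrt(35)) = 58038714*(729 + I*sqrt(35)) = 42310222506 + 58038714*I*sqrt(35)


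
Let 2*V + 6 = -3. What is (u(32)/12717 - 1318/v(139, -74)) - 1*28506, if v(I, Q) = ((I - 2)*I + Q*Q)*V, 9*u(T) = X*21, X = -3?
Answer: -2962799600401/103936041 ≈ -28506.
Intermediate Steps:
V = -9/2 (V = -3 + (1/2)*(-3) = -3 - 3/2 = -9/2 ≈ -4.5000)
u(T) = -7 (u(T) = (-3*21)/9 = (1/9)*(-63) = -7)
v(I, Q) = -9*Q**2/2 - 9*I*(-2 + I)/2 (v(I, Q) = ((I - 2)*I + Q*Q)*(-9/2) = ((-2 + I)*I + Q**2)*(-9/2) = (I*(-2 + I) + Q**2)*(-9/2) = (Q**2 + I*(-2 + I))*(-9/2) = -9*Q**2/2 - 9*I*(-2 + I)/2)
(u(32)/12717 - 1318/v(139, -74)) - 1*28506 = (-7/12717 - 1318/(9*139 - 9/2*139**2 - 9/2*(-74)**2)) - 1*28506 = (-7*1/12717 - 1318/(1251 - 9/2*19321 - 9/2*5476)) - 28506 = (-7/12717 - 1318/(1251 - 173889/2 - 24642)) - 28506 = (-7/12717 - 1318/(-220671/2)) - 28506 = (-7/12717 - 1318*(-2/220671)) - 28506 = (-7/12717 + 2636/220671) - 28506 = 1184345/103936041 - 28506 = -2962799600401/103936041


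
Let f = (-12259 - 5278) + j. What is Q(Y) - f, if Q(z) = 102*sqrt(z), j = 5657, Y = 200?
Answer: 11880 + 1020*sqrt(2) ≈ 13323.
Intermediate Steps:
f = -11880 (f = (-12259 - 5278) + 5657 = -17537 + 5657 = -11880)
Q(Y) - f = 102*sqrt(200) - 1*(-11880) = 102*(10*sqrt(2)) + 11880 = 1020*sqrt(2) + 11880 = 11880 + 1020*sqrt(2)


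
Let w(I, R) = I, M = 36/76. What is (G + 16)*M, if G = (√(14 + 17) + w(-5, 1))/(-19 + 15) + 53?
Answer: 2529/76 - 9*√31/76 ≈ 32.617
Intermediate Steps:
M = 9/19 (M = 36*(1/76) = 9/19 ≈ 0.47368)
G = 217/4 - √31/4 (G = (√(14 + 17) - 5)/(-19 + 15) + 53 = (√31 - 5)/(-4) + 53 = (-5 + √31)*(-¼) + 53 = (5/4 - √31/4) + 53 = 217/4 - √31/4 ≈ 52.858)
(G + 16)*M = ((217/4 - √31/4) + 16)*(9/19) = (281/4 - √31/4)*(9/19) = 2529/76 - 9*√31/76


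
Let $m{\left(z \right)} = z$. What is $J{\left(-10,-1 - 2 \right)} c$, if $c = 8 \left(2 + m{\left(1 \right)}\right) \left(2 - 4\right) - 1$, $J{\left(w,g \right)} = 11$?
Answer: $-539$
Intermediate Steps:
$c = -49$ ($c = 8 \left(2 + 1\right) \left(2 - 4\right) - 1 = 8 \cdot 3 \left(-2\right) - 1 = 8 \left(-6\right) - 1 = -48 - 1 = -49$)
$J{\left(-10,-1 - 2 \right)} c = 11 \left(-49\right) = -539$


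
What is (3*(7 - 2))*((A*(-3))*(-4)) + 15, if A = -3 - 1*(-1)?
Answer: -345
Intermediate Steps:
A = -2 (A = -3 + 1 = -2)
(3*(7 - 2))*((A*(-3))*(-4)) + 15 = (3*(7 - 2))*(-2*(-3)*(-4)) + 15 = (3*5)*(6*(-4)) + 15 = 15*(-24) + 15 = -360 + 15 = -345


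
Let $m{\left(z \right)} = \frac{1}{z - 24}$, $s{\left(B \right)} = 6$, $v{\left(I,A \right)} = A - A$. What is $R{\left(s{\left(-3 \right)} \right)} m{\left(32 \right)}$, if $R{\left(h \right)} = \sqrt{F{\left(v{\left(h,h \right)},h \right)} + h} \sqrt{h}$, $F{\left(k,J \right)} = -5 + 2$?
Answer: $\frac{3 \sqrt{2}}{8} \approx 0.53033$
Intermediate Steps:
$v{\left(I,A \right)} = 0$
$F{\left(k,J \right)} = -3$
$m{\left(z \right)} = \frac{1}{-24 + z}$
$R{\left(h \right)} = \sqrt{h} \sqrt{-3 + h}$ ($R{\left(h \right)} = \sqrt{-3 + h} \sqrt{h} = \sqrt{h} \sqrt{-3 + h}$)
$R{\left(s{\left(-3 \right)} \right)} m{\left(32 \right)} = \frac{\sqrt{6} \sqrt{-3 + 6}}{-24 + 32} = \frac{\sqrt{6} \sqrt{3}}{8} = 3 \sqrt{2} \cdot \frac{1}{8} = \frac{3 \sqrt{2}}{8}$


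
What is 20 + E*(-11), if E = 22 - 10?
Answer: -112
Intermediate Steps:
E = 12
20 + E*(-11) = 20 + 12*(-11) = 20 - 132 = -112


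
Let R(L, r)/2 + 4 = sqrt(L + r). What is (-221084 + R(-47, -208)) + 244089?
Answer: 22997 + 2*I*sqrt(255) ≈ 22997.0 + 31.937*I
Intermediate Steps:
R(L, r) = -8 + 2*sqrt(L + r)
(-221084 + R(-47, -208)) + 244089 = (-221084 + (-8 + 2*sqrt(-47 - 208))) + 244089 = (-221084 + (-8 + 2*sqrt(-255))) + 244089 = (-221084 + (-8 + 2*(I*sqrt(255)))) + 244089 = (-221084 + (-8 + 2*I*sqrt(255))) + 244089 = (-221092 + 2*I*sqrt(255)) + 244089 = 22997 + 2*I*sqrt(255)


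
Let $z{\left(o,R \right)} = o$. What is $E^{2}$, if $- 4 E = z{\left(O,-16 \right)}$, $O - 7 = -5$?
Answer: $\frac{1}{4} \approx 0.25$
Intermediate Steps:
$O = 2$ ($O = 7 - 5 = 2$)
$E = - \frac{1}{2}$ ($E = \left(- \frac{1}{4}\right) 2 = - \frac{1}{2} \approx -0.5$)
$E^{2} = \left(- \frac{1}{2}\right)^{2} = \frac{1}{4}$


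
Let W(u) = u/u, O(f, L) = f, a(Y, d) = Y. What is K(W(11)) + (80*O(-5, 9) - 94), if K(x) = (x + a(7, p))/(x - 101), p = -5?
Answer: -12352/25 ≈ -494.08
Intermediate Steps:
W(u) = 1
K(x) = (7 + x)/(-101 + x) (K(x) = (x + 7)/(x - 101) = (7 + x)/(-101 + x))
K(W(11)) + (80*O(-5, 9) - 94) = (7 + 1)/(-101 + 1) + (80*(-5) - 94) = 8/(-100) + (-400 - 94) = -1/100*8 - 494 = -2/25 - 494 = -12352/25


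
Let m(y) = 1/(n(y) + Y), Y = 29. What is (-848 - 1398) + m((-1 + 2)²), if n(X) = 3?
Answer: -71871/32 ≈ -2246.0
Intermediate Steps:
m(y) = 1/32 (m(y) = 1/(3 + 29) = 1/32)
(-848 - 1398) + m((-1 + 2)²) = (-848 - 1398) + 1/32 = -2246 + 1/32 = -71871/32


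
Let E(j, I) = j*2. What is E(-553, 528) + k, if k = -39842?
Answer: -40948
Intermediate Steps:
E(j, I) = 2*j
E(-553, 528) + k = 2*(-553) - 39842 = -1106 - 39842 = -40948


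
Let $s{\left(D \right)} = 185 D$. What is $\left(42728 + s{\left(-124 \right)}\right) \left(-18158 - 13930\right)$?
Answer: $-634957344$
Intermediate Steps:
$\left(42728 + s{\left(-124 \right)}\right) \left(-18158 - 13930\right) = \left(42728 + 185 \left(-124\right)\right) \left(-18158 - 13930\right) = \left(42728 - 22940\right) \left(-32088\right) = 19788 \left(-32088\right) = -634957344$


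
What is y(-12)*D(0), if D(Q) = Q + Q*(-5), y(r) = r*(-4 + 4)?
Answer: 0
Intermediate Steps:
y(r) = 0 (y(r) = r*0 = 0)
D(Q) = -4*Q (D(Q) = Q - 5*Q = -4*Q)
y(-12)*D(0) = 0*(-4*0) = 0*0 = 0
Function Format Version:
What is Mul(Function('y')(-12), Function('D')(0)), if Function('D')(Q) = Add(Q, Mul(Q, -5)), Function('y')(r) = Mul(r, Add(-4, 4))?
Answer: 0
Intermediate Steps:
Function('y')(r) = 0 (Function('y')(r) = Mul(r, 0) = 0)
Function('D')(Q) = Mul(-4, Q) (Function('D')(Q) = Add(Q, Mul(-5, Q)) = Mul(-4, Q))
Mul(Function('y')(-12), Function('D')(0)) = Mul(0, Mul(-4, 0)) = Mul(0, 0) = 0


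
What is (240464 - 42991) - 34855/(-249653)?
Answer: 49299761724/249653 ≈ 1.9747e+5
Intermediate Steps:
(240464 - 42991) - 34855/(-249653) = 197473 - 34855*(-1/249653) = 197473 + 34855/249653 = 49299761724/249653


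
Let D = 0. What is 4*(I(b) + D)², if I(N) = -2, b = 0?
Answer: 16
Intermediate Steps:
4*(I(b) + D)² = 4*(-2 + 0)² = 4*(-2)² = 4*4 = 16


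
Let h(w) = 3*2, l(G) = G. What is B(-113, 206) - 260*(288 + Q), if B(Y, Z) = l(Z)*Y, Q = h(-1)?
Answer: -99718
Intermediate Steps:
h(w) = 6
Q = 6
B(Y, Z) = Y*Z (B(Y, Z) = Z*Y = Y*Z)
B(-113, 206) - 260*(288 + Q) = -113*206 - 260*(288 + 6) = -23278 - 260*294 = -23278 - 76440 = -99718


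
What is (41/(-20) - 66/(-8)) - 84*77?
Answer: -32309/5 ≈ -6461.8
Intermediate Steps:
(41/(-20) - 66/(-8)) - 84*77 = (41*(-1/20) - 66*(-1/8)) - 6468 = (-41/20 + 33/4) - 6468 = 31/5 - 6468 = -32309/5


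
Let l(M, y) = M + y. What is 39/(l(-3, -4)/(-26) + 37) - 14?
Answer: -4184/323 ≈ -12.954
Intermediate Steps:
39/(l(-3, -4)/(-26) + 37) - 14 = 39/((-3 - 4)/(-26) + 37) - 14 = 39/(-7*(-1/26) + 37) - 14 = 39/(7/26 + 37) - 14 = 39/(969/26) - 14 = 39*(26/969) - 14 = 338/323 - 14 = -4184/323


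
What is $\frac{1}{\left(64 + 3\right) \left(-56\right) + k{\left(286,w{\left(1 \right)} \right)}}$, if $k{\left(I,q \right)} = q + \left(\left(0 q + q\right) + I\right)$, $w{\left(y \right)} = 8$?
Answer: $- \frac{1}{3450} \approx -0.00028986$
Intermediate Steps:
$k{\left(I,q \right)} = I + 2 q$ ($k{\left(I,q \right)} = q + \left(\left(0 + q\right) + I\right) = q + \left(q + I\right) = q + \left(I + q\right) = I + 2 q$)
$\frac{1}{\left(64 + 3\right) \left(-56\right) + k{\left(286,w{\left(1 \right)} \right)}} = \frac{1}{\left(64 + 3\right) \left(-56\right) + \left(286 + 2 \cdot 8\right)} = \frac{1}{67 \left(-56\right) + \left(286 + 16\right)} = \frac{1}{-3752 + 302} = \frac{1}{-3450} = - \frac{1}{3450}$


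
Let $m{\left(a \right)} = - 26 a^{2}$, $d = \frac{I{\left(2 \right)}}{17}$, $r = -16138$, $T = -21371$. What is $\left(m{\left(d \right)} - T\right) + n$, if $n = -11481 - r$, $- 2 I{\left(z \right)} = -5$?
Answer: $\frac{15043859}{578} \approx 26027.0$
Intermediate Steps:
$I{\left(z \right)} = \frac{5}{2}$ ($I{\left(z \right)} = \left(- \frac{1}{2}\right) \left(-5\right) = \frac{5}{2}$)
$d = \frac{5}{34}$ ($d = \frac{5}{2 \cdot 17} = \frac{5}{2} \cdot \frac{1}{17} = \frac{5}{34} \approx 0.14706$)
$n = 4657$ ($n = -11481 - -16138 = -11481 + 16138 = 4657$)
$\left(m{\left(d \right)} - T\right) + n = \left(- 26 \left(\frac{5}{34}\right)^{2} - -21371\right) + 4657 = \left(\left(-26\right) \frac{25}{1156} + 21371\right) + 4657 = \left(- \frac{325}{578} + 21371\right) + 4657 = \frac{12352113}{578} + 4657 = \frac{15043859}{578}$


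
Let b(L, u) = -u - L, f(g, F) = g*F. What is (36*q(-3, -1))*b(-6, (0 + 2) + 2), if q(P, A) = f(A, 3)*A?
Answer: 216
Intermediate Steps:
f(g, F) = F*g
q(P, A) = 3*A**2 (q(P, A) = (3*A)*A = 3*A**2)
b(L, u) = -L - u
(36*q(-3, -1))*b(-6, (0 + 2) + 2) = (36*(3*(-1)**2))*(-1*(-6) - ((0 + 2) + 2)) = (36*(3*1))*(6 - (2 + 2)) = (36*3)*(6 - 1*4) = 108*(6 - 4) = 108*2 = 216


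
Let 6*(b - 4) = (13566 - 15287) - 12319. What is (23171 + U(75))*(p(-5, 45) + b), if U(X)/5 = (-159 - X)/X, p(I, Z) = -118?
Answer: -284116758/5 ≈ -5.6823e+7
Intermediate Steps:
b = -2336 (b = 4 + ((13566 - 15287) - 12319)/6 = 4 + (-1721 - 12319)/6 = 4 + (⅙)*(-14040) = 4 - 2340 = -2336)
U(X) = 5*(-159 - X)/X (U(X) = 5*((-159 - X)/X) = 5*(-159 - X)/X)
(23171 + U(75))*(p(-5, 45) + b) = (23171 + (-5 - 795/75))*(-118 - 2336) = (23171 + (-5 - 795*1/75))*(-2454) = (23171 + (-5 - 53/5))*(-2454) = (23171 - 78/5)*(-2454) = (115777/5)*(-2454) = -284116758/5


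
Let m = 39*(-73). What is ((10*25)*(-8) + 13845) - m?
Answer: 14692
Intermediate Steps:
m = -2847
((10*25)*(-8) + 13845) - m = ((10*25)*(-8) + 13845) - 1*(-2847) = (250*(-8) + 13845) + 2847 = (-2000 + 13845) + 2847 = 11845 + 2847 = 14692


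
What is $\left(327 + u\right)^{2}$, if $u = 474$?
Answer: $641601$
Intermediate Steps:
$\left(327 + u\right)^{2} = \left(327 + 474\right)^{2} = 801^{2} = 641601$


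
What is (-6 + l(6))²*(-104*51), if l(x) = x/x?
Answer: -132600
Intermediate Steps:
l(x) = 1
(-6 + l(6))²*(-104*51) = (-6 + 1)²*(-104*51) = (-5)²*(-5304) = 25*(-5304) = -132600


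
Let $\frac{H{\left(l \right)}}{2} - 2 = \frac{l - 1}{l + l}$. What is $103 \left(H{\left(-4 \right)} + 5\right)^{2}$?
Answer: $\frac{173143}{16} \approx 10821.0$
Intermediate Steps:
$H{\left(l \right)} = 4 + \frac{-1 + l}{l}$ ($H{\left(l \right)} = 4 + 2 \frac{l - 1}{l + l} = 4 + 2 \frac{-1 + l}{2 l} = 4 + \frac{-1 + l}{l}$)
$103 \left(H{\left(-4 \right)} + 5\right)^{2} = 103 \left(\left(5 - \frac{1}{-4}\right) + 5\right)^{2} = 103 \left(\left(5 - - \frac{1}{4}\right) + 5\right)^{2} = 103 \left(\left(5 + \frac{1}{4}\right) + 5\right)^{2} = 103 \left(\frac{21}{4} + 5\right)^{2} = 103 \left(\frac{41}{4}\right)^{2} = 103 \cdot \frac{1681}{16} = \frac{173143}{16}$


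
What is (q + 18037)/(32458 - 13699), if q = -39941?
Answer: -592/507 ≈ -1.1677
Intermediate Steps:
(q + 18037)/(32458 - 13699) = (-39941 + 18037)/(32458 - 13699) = -21904/18759 = -21904*1/18759 = -592/507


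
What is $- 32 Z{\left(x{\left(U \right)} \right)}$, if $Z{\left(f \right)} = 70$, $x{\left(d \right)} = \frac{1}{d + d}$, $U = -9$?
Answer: $-2240$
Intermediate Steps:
$x{\left(d \right)} = \frac{1}{2 d}$
$- 32 Z{\left(x{\left(U \right)} \right)} = \left(-32\right) 70 = -2240$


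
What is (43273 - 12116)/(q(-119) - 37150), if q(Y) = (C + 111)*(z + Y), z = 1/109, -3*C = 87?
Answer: -3396113/5112890 ≈ -0.66423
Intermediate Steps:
C = -29 (C = -1/3*87 = -29)
z = 1/109 ≈ 0.0091743
q(Y) = 82/109 + 82*Y (q(Y) = (-29 + 111)*(1/109 + Y) = 82*(1/109 + Y) = 82/109 + 82*Y)
(43273 - 12116)/(q(-119) - 37150) = (43273 - 12116)/((82/109 + 82*(-119)) - 37150) = 31157/((82/109 - 9758) - 37150) = 31157/(-1063540/109 - 37150) = 31157/(-5112890/109) = 31157*(-109/5112890) = -3396113/5112890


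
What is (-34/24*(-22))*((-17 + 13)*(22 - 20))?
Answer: -748/3 ≈ -249.33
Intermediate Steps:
(-34/24*(-22))*((-17 + 13)*(22 - 20)) = (-34*1/24*(-22))*(-4*2) = -17/12*(-22)*(-8) = (187/6)*(-8) = -748/3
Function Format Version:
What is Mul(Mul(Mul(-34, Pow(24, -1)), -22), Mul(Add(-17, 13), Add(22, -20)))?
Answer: Rational(-748, 3) ≈ -249.33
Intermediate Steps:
Mul(Mul(Mul(-34, Pow(24, -1)), -22), Mul(Add(-17, 13), Add(22, -20))) = Mul(Mul(Mul(-34, Rational(1, 24)), -22), Mul(-4, 2)) = Mul(Mul(Rational(-17, 12), -22), -8) = Mul(Rational(187, 6), -8) = Rational(-748, 3)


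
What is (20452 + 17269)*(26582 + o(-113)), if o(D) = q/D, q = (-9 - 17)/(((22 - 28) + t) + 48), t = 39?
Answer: 9177710620912/9153 ≈ 1.0027e+9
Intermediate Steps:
q = -26/81 (q = (-9 - 17)/(((22 - 28) + 39) + 48) = -26/((-6 + 39) + 48) = -26/(33 + 48) = -26/81 ≈ -0.32099)
o(D) = -26/(81*D)
(20452 + 17269)*(26582 + o(-113)) = (20452 + 17269)*(26582 - 26/81/(-113)) = 37721*(26582 - 26/81*(-1/113)) = 37721*(26582 + 26/9153) = 37721*(243305072/9153) = 9177710620912/9153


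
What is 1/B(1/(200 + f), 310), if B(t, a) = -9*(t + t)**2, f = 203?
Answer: -162409/36 ≈ -4511.4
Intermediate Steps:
B(t, a) = -36*t**2 (B(t, a) = -9*4*t**2 = -36*t**2)
1/B(1/(200 + f), 310) = 1/(-36/(200 + 203)**2) = 1/(-36*(1/403)**2) = 1/(-36*1/162409) = 1/(-36/162409) = -162409/36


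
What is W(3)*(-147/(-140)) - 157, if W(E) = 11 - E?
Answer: -743/5 ≈ -148.60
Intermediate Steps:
W(3)*(-147/(-140)) - 157 = (11 - 1*3)*(-147/(-140)) - 157 = (11 - 3)*(-147*(-1/140)) - 157 = 8*(21/20) - 157 = 42/5 - 157 = -743/5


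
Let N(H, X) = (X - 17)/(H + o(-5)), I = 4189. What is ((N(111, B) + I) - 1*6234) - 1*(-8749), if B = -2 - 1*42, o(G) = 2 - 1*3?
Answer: 737379/110 ≈ 6703.4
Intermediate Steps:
o(G) = -1 (o(G) = 2 - 3 = -1)
B = -44 (B = -2 - 42 = -44)
N(H, X) = (-17 + X)/(-1 + H) (N(H, X) = (X - 17)/(H - 1) = (-17 + X)/(-1 + H))
((N(111, B) + I) - 1*6234) - 1*(-8749) = (((-17 - 44)/(-1 + 111) + 4189) - 1*6234) - 1*(-8749) = ((-61/110 + 4189) - 6234) + 8749 = (460729/110 - 6234) + 8749 = -225011/110 + 8749 = 737379/110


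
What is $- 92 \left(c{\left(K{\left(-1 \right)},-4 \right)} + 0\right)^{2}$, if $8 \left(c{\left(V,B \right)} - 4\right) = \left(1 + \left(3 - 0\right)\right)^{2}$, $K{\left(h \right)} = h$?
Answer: $-3312$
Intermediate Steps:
$c{\left(V,B \right)} = 6$ ($c{\left(V,B \right)} = 4 + \frac{\left(1 + \left(3 - 0\right)\right)^{2}}{8} = 4 + \frac{\left(1 + \left(3 + 0\right)\right)^{2}}{8} = 4 + \frac{\left(1 + 3\right)^{2}}{8} = 4 + \frac{4^{2}}{8} = 4 + \frac{1}{8} \cdot 16 = 4 + 2 = 6$)
$- 92 \left(c{\left(K{\left(-1 \right)},-4 \right)} + 0\right)^{2} = - 92 \left(6 + 0\right)^{2} = - 92 \cdot 6^{2} = \left(-92\right) 36 = -3312$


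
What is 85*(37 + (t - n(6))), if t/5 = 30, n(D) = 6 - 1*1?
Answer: 15470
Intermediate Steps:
n(D) = 5 (n(D) = 6 - 1 = 5)
t = 150 (t = 5*30 = 150)
85*(37 + (t - n(6))) = 85*(37 + (150 - 1*5)) = 85*(37 + (150 - 5)) = 85*(37 + 145) = 85*182 = 15470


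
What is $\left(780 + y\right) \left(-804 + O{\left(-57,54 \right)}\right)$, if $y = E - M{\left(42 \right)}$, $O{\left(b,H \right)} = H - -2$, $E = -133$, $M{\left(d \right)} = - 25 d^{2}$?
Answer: $-33470756$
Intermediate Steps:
$O{\left(b,H \right)} = 2 + H$ ($O{\left(b,H \right)} = H + 2 = 2 + H$)
$y = 43967$ ($y = -133 - - 25 \cdot 42^{2} = -133 - \left(-25\right) 1764 = -133 - -44100 = -133 + 44100 = 43967$)
$\left(780 + y\right) \left(-804 + O{\left(-57,54 \right)}\right) = \left(780 + 43967\right) \left(-804 + \left(2 + 54\right)\right) = 44747 \left(-804 + 56\right) = 44747 \left(-748\right) = -33470756$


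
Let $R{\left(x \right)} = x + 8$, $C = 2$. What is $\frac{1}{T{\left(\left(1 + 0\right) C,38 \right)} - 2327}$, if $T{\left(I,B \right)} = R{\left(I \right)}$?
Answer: $- \frac{1}{2317} \approx -0.00043159$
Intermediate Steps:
$R{\left(x \right)} = 8 + x$
$T{\left(I,B \right)} = 8 + I$
$\frac{1}{T{\left(\left(1 + 0\right) C,38 \right)} - 2327} = \frac{1}{\left(8 + \left(1 + 0\right) 2\right) - 2327} = \frac{1}{\left(8 + 1 \cdot 2\right) - 2327} = \frac{1}{\left(8 + 2\right) - 2327} = \frac{1}{10 - 2327} = \frac{1}{-2317} = - \frac{1}{2317}$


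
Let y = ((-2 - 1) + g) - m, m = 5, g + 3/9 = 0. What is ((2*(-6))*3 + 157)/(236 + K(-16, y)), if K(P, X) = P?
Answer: 11/20 ≈ 0.55000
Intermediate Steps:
g = -1/3 (g = -1/3 + 0 = -1/3 ≈ -0.33333)
y = -25/3 (y = ((-2 - 1) - 1/3) - 1*5 = (-3 - 1/3) - 5 = -10/3 - 5 = -25/3 ≈ -8.3333)
((2*(-6))*3 + 157)/(236 + K(-16, y)) = ((2*(-6))*3 + 157)/(236 - 16) = (-12*3 + 157)/220 = (-36 + 157)*(1/220) = 121*(1/220) = 11/20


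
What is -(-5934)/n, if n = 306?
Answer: 989/51 ≈ 19.392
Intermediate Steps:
-(-5934)/n = -(-5934)/306 = -6*(-989/306) = 989/51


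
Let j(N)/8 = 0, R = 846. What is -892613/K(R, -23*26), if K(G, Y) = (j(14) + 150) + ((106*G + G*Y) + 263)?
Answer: 892613/415819 ≈ 2.1466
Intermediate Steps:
j(N) = 0 (j(N) = 8*0 = 0)
K(G, Y) = 413 + 106*G + G*Y (K(G, Y) = (0 + 150) + ((106*G + G*Y) + 263) = 150 + (263 + 106*G + G*Y) = 413 + 106*G + G*Y)
-892613/K(R, -23*26) = -892613/(413 + 106*846 + 846*(-23*26)) = -892613/(413 + 89676 + 846*(-598)) = -892613/(413 + 89676 - 505908) = -892613/(-415819) = -892613*(-1/415819) = 892613/415819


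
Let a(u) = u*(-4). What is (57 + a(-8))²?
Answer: 7921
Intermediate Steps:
a(u) = -4*u
(57 + a(-8))² = (57 - 4*(-8))² = (57 + 32)² = 89² = 7921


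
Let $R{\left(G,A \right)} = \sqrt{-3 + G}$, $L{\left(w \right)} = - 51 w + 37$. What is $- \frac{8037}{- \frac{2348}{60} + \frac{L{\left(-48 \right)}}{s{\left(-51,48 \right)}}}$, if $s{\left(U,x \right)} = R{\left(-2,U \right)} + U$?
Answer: $\frac{413593704585}{4519175789} - \frac{4493687625 i \sqrt{5}}{4519175789} \approx 91.52 - 2.2235 i$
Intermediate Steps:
$L{\left(w \right)} = 37 - 51 w$
$s{\left(U,x \right)} = U + i \sqrt{5}$ ($s{\left(U,x \right)} = \sqrt{-3 - 2} + U = \sqrt{-5} + U = i \sqrt{5} + U = U + i \sqrt{5}$)
$- \frac{8037}{- \frac{2348}{60} + \frac{L{\left(-48 \right)}}{s{\left(-51,48 \right)}}} = - \frac{8037}{- \frac{2348}{60} + \frac{37 - -2448}{-51 + i \sqrt{5}}} = - \frac{8037}{\left(-2348\right) \frac{1}{60} + \frac{37 + 2448}{-51 + i \sqrt{5}}} = - \frac{8037}{- \frac{587}{15} + \frac{2485}{-51 + i \sqrt{5}}}$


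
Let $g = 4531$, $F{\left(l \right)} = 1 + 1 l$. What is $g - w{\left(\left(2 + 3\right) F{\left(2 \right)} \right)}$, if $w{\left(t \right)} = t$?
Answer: $4516$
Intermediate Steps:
$F{\left(l \right)} = 1 + l$
$g - w{\left(\left(2 + 3\right) F{\left(2 \right)} \right)} = 4531 - \left(2 + 3\right) \left(1 + 2\right) = 4531 - 5 \cdot 3 = 4531 - 15 = 4516$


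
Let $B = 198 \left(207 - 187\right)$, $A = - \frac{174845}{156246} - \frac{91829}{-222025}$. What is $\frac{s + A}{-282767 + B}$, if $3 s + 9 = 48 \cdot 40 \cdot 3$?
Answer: $- \frac{66477251246359}{9671959293847050} \approx -0.0068732$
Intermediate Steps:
$s = 1917$ ($s = -3 + \frac{48 \cdot 40 \cdot 3}{3} = -3 + \frac{1920 \cdot 3}{3} = -3 + \frac{1}{3} \cdot 5760 = -3 + 1920 = 1917$)
$A = - \frac{24472047191}{34690518150}$ ($A = \left(-174845\right) \frac{1}{156246} - - \frac{91829}{222025} = - \frac{174845}{156246} + \frac{91829}{222025} = - \frac{24472047191}{34690518150} \approx -0.70544$)
$B = 3960$ ($B = 198 \cdot 20 = 3960$)
$\frac{s + A}{-282767 + B} = \frac{1917 - \frac{24472047191}{34690518150}}{-282767 + 3960} = \frac{66477251246359}{34690518150 \left(-278807\right)} = \frac{66477251246359}{34690518150} \left(- \frac{1}{278807}\right) = - \frac{66477251246359}{9671959293847050}$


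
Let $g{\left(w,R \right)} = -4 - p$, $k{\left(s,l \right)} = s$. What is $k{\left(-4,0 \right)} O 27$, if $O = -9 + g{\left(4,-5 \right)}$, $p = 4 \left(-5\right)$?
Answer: $-756$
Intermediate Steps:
$p = -20$
$g{\left(w,R \right)} = 16$ ($g{\left(w,R \right)} = -4 - -20 = -4 + 20 = 16$)
$O = 7$ ($O = -9 + 16 = 7$)
$k{\left(-4,0 \right)} O 27 = \left(-4\right) 7 \cdot 27 = \left(-28\right) 27 = -756$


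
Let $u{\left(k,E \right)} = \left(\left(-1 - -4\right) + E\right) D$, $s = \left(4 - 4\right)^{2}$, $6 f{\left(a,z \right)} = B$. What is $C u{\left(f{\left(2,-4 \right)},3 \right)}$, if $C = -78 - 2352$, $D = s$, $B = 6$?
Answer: $0$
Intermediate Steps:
$f{\left(a,z \right)} = 1$ ($f{\left(a,z \right)} = \frac{1}{6} \cdot 6 = 1$)
$s = 0$ ($s = 0^{2} = 0$)
$D = 0$
$u{\left(k,E \right)} = 0$ ($u{\left(k,E \right)} = \left(\left(-1 - -4\right) + E\right) 0 = \left(\left(-1 + 4\right) + E\right) 0 = \left(3 + E\right) 0 = 0$)
$C = -2430$ ($C = -78 - 2352 = -2430$)
$C u{\left(f{\left(2,-4 \right)},3 \right)} = \left(-2430\right) 0 = 0$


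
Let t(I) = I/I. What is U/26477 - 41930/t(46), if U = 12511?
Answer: -1110168099/26477 ≈ -41930.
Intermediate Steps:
t(I) = 1
U/26477 - 41930/t(46) = 12511/26477 - 41930/1 = 12511*(1/26477) - 41930*1 = 12511/26477 - 41930 = -1110168099/26477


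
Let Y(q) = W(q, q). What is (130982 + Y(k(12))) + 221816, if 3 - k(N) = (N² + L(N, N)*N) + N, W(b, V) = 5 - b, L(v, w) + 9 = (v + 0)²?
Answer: 354576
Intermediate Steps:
L(v, w) = -9 + v² (L(v, w) = -9 + (v + 0)² = -9 + v²)
k(N) = 3 - N - N² - N*(-9 + N²) (k(N) = 3 - ((N² + (-9 + N²)*N) + N) = 3 - ((N² + N*(-9 + N²)) + N) = 3 - (N + N² + N*(-9 + N²)) = 3 + (-N - N² - N*(-9 + N²)) = 3 - N - N² - N*(-9 + N²))
Y(q) = 5 - q
(130982 + Y(k(12))) + 221816 = (130982 + (5 - (3 - 1*12² - 1*12³ + 8*12))) + 221816 = (130982 + (5 - (3 - 1*144 - 1*1728 + 96))) + 221816 = (130982 + (5 - (3 - 144 - 1728 + 96))) + 221816 = (130982 + (5 - 1*(-1773))) + 221816 = (130982 + (5 + 1773)) + 221816 = (130982 + 1778) + 221816 = 132760 + 221816 = 354576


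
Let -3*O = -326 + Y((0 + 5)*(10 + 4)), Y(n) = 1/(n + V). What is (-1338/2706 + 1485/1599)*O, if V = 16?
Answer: 11896185/252109 ≈ 47.187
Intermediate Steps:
Y(n) = 1/(16 + n) (Y(n) = 1/(n + 16) = 1/(16 + n))
O = 9345/86 (O = -(-326 + 1/(16 + (0 + 5)*(10 + 4)))/3 = -(-326 + 1/(16 + 5*14))/3 = -(-326 + 1/(16 + 70))/3 = -(-326 + 1/86)/3 = -1/3*(-28035/86) = 9345/86 ≈ 108.66)
(-1338/2706 + 1485/1599)*O = (-1338/2706 + 1485/1599)*(9345/86) = (-1338*1/2706 + 1485*(1/1599))*(9345/86) = (-223/451 + 495/533)*(9345/86) = (2546/5863)*(9345/86) = 11896185/252109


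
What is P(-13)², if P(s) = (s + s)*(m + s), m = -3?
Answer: 173056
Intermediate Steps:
P(s) = 2*s*(-3 + s) (P(s) = (s + s)*(-3 + s) = (2*s)*(-3 + s) = 2*s*(-3 + s))
P(-13)² = (2*(-13)*(-3 - 13))² = (2*(-13)*(-16))² = 416² = 173056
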